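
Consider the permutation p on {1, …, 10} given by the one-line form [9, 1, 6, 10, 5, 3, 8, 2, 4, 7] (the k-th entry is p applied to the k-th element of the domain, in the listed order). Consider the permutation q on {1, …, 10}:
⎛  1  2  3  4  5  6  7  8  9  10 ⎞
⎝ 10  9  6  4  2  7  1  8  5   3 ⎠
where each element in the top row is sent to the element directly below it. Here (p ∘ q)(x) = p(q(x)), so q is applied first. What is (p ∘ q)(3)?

First apply q: q(3) = 6, then p(6) = 3. Thus (p ∘ q)(3) = 3.

3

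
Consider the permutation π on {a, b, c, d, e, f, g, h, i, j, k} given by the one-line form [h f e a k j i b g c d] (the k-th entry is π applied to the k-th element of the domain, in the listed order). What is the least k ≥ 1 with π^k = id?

Writing π as disjoint cycles, the cycle lengths are 9, 2.
Since disjoint cycles commute, ord(π) = lcm(9, 2) = 18.

18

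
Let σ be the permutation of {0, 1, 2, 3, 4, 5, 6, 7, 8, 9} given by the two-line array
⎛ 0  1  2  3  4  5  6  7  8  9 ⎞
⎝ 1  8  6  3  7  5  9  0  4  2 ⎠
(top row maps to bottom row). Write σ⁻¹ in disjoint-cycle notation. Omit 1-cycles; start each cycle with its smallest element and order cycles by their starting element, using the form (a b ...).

(0 7 4 8 1)(2 9 6)

First write σ in disjoint cycles: (0 1 8 4 7)(2 6 9).
Reversing each cycle (and rotating so the smallest element leads) gives σ⁻¹ = (0 7 4 8 1)(2 9 6).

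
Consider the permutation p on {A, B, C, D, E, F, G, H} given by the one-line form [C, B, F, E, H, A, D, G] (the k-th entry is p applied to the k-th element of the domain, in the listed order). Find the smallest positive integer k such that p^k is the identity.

Decomposing into disjoint cycles gives cycle lengths 4, 3, 1.
The order is lcm(4, 3) = 12.

12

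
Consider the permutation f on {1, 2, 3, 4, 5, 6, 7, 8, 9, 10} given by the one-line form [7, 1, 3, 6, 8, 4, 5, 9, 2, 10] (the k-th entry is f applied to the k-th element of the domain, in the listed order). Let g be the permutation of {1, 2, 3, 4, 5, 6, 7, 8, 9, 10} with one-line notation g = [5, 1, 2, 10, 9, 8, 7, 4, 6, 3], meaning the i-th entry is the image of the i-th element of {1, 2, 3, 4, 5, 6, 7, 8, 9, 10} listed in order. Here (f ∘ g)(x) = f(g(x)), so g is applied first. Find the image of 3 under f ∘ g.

1

g(3) = 2, then f(2) = 1; composing gives (f ∘ g)(3) = 1.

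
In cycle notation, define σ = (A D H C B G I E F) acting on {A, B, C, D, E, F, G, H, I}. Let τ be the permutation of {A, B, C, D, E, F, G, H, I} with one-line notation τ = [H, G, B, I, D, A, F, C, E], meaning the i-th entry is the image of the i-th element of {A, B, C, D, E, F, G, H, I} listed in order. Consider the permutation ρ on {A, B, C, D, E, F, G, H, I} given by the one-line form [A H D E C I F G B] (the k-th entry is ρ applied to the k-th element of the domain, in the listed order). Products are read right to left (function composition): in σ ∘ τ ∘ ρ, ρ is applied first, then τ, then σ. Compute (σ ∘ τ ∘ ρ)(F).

F

Apply the permutations in order: ρ(F) = I, then τ(I) = E, then σ(E) = F. So (σ ∘ τ ∘ ρ)(F) = F.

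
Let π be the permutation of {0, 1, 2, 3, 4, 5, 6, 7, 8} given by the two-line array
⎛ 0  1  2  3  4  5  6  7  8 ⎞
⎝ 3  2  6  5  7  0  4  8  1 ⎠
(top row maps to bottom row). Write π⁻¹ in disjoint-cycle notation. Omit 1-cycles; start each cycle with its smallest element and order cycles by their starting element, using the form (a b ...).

(0 5 3)(1 8 7 4 6 2)

The cycle decomposition of π is (0 3 5)(1 2 6 4 7 8).
Reversing each cycle (and rotating so the smallest element leads) gives π⁻¹ = (0 5 3)(1 8 7 4 6 2).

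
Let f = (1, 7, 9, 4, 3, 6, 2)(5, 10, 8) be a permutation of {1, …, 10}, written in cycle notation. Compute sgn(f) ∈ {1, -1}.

1

The cycle lengths are 7, 3.
A cycle of length ℓ contributes ℓ−1 transpositions, so f is a product of 6 + 2 = 8 transpositions — even.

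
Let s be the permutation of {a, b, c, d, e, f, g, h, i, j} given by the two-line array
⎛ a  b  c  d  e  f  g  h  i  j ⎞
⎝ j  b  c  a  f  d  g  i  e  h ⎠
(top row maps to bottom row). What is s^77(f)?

Tracing f → d → … returns to f after 7 steps, so f lies in a 7-cycle (a, j, h, i, e, f, d).
On a 7-cycle, s^7 is the identity, so s^77 = s^0 there (77 ≡ 0 mod 7).
So s^77(f) = f.

f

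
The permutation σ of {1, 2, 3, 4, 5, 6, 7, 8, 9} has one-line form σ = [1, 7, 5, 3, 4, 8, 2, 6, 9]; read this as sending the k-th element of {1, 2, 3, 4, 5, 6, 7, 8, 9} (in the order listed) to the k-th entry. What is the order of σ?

6

Decomposing into disjoint cycles gives cycle lengths 3, 2, 2, 1, 1.
The order of σ is the least common multiple of its cycle lengths: lcm(3, 2, 2) = 6.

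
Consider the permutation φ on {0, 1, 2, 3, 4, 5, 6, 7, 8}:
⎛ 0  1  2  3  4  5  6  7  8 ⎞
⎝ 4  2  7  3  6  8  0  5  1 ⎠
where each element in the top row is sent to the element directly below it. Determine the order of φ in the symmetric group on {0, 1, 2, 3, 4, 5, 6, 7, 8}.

Decomposing into disjoint cycles gives cycle lengths 5, 3, 1.
The order of φ is the least common multiple of its cycle lengths: lcm(5, 3) = 15.

15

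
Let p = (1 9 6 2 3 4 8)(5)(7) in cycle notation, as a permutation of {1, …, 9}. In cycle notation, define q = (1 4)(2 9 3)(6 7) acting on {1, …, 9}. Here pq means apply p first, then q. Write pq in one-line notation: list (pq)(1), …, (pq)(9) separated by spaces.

3 2 1 8 5 9 6 4 7

For each element, apply p then q: 1 → 9 → 3; 2 → 3 → 2; 3 → 4 → 1; 4 → 8 → 8; 5 → 5 → 5; 6 → 2 → 9; 7 → 7 → 6; 8 → 1 → 4; 9 → 6 → 7.
Collecting the images, pq = [3 2 1 8 5 9 6 4 7].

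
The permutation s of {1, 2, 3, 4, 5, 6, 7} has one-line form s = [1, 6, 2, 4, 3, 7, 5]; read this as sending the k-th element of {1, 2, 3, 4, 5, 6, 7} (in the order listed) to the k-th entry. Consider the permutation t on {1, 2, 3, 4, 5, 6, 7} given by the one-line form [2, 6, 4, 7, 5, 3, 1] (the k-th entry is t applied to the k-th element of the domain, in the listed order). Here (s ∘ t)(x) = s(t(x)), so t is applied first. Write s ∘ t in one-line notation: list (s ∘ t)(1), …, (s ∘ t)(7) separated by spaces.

Chase each element through t then s: 1 → 2 → 6; 2 → 6 → 7; 3 → 4 → 4; 4 → 7 → 5; 5 → 5 → 3; 6 → 3 → 2; 7 → 1 → 1.
Collecting the images, s ∘ t = [6 7 4 5 3 2 1].

6 7 4 5 3 2 1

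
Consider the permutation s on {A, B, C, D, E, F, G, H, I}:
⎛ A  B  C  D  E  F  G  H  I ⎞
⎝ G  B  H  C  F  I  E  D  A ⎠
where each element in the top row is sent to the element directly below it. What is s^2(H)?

C

Tracing H → D → … returns to H after 3 steps, so H lies in a 3-cycle (C, H, D).
Advancing 2 steps from H: H → D → C.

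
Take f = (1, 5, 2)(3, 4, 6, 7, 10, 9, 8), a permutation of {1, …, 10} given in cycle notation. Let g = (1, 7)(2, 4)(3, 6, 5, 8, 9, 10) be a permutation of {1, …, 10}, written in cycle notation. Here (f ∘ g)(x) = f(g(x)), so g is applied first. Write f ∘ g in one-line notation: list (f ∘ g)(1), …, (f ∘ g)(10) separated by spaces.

(f ∘ g)(x) = f(g(x)). Computing each image: f(g(1)) = f(7) = 10, f(g(2)) = f(4) = 6, f(g(3)) = f(6) = 7, f(g(4)) = f(2) = 1, f(g(5)) = f(8) = 3, f(g(6)) = f(5) = 2, f(g(7)) = f(1) = 5, f(g(8)) = f(9) = 8, f(g(9)) = f(10) = 9, f(g(10)) = f(3) = 4.
Hence f ∘ g = [10 6 7 1 3 2 5 8 9 4].

10 6 7 1 3 2 5 8 9 4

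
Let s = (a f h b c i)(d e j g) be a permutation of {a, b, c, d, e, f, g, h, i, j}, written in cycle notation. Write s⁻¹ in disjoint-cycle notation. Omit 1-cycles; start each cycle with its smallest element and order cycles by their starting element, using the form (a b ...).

(a i c b h f)(d g j e)

If s sends a → b within a cycle, s⁻¹ sends b → a; equivalently, reverse each cycle.
Reversing each cycle of s and rotating so the smallest element leads gives (a i c b h f)(d g j e).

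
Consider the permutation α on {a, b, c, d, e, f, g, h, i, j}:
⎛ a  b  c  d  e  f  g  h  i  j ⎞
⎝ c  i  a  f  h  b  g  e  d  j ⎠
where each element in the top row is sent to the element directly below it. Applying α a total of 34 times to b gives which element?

Tracing b → i → … returns to b after 4 steps, so b lies in a 4-cycle (b, i, d, f).
Powers repeat with period 4 on this cycle, and 34 mod 4 = 2, so α^34(b) = α^2(b).
Advancing 2 steps from b: b → i → d.

d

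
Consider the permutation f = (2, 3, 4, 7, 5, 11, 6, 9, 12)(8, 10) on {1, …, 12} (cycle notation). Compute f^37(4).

4 lies in the 9-cycle (2, 3, 4, 7, 5, 11, 6, 9, 12).
Powers repeat with period 9 on this cycle, and 37 mod 9 = 1, so f^37(4) = f^1(4).
Advancing 1 step from 4: 4 → 7.

7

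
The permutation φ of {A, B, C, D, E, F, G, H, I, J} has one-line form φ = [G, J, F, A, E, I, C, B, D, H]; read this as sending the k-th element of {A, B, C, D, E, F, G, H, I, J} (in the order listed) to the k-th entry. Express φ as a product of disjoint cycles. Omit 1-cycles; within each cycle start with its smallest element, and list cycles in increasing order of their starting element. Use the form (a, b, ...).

Iterating φ from A gives A → G → C → F → I → D → A; that is the 6-cycle (A, G, C, F, I, D).
Repeating from the next unused element and collecting all non-trivial cycles gives (A, G, C, F, I, D)(B, J, H).

(A, G, C, F, I, D)(B, J, H)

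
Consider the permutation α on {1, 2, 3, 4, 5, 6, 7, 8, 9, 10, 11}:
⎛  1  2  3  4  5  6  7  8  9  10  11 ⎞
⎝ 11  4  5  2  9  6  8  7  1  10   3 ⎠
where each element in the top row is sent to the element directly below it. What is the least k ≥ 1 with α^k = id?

10

Decomposing into disjoint cycles gives cycle lengths 5, 2, 2, 1, 1.
The order of α is the least common multiple of its cycle lengths: lcm(5, 2, 2) = 10.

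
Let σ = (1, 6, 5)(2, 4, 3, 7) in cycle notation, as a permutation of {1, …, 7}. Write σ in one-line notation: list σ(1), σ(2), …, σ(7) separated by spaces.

6 4 7 3 1 5 2

Image by image: 1↦6, 2↦4, 3↦7, 4↦3, 5↦1, 6↦5, 7↦2.
Listing these in domain order gives 6 4 7 3 1 5 2.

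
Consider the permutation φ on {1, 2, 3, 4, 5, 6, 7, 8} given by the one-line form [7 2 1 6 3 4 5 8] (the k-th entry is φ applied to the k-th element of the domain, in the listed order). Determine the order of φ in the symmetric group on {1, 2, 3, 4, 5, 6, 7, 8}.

Writing φ as disjoint cycles, the cycle lengths are 4, 2, 1, 1.
The order of φ is the least common multiple of its cycle lengths: lcm(4, 2) = 4.

4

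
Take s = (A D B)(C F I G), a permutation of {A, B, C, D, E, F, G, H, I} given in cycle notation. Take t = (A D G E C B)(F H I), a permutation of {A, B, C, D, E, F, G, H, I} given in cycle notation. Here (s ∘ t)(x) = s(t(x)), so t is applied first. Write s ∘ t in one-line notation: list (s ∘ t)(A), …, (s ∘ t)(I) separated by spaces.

(s ∘ t)(x) = s(t(x)). Computing each image: s(t(A)) = s(D) = B, s(t(B)) = s(A) = D, s(t(C)) = s(B) = A, s(t(D)) = s(G) = C, s(t(E)) = s(C) = F, s(t(F)) = s(H) = H, s(t(G)) = s(E) = E, s(t(H)) = s(I) = G, s(t(I)) = s(F) = I.
Hence s ∘ t = [B D A C F H E G I].

B D A C F H E G I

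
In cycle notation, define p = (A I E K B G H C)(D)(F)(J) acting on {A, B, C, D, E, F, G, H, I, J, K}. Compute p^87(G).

G lies in the 8-cycle (A I E K B G H C).
Powers repeat with period 8 on this cycle, and 87 mod 8 = 7, so p^87(G) = p^7(G).
Stepping 7 places around the cycle: G → H → C → A → I → E → K → B.

B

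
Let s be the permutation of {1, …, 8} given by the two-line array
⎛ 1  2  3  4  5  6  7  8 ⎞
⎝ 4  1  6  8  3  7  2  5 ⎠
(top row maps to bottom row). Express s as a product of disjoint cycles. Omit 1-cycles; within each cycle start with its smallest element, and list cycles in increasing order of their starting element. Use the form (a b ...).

(1 4 8 5 3 6 7 2)

From 1: 1 → 4 → 8 → 5 → 3 → 6 → 7 → 2 → 1, closing the cycle (1 4 8 5 3 6 7 2).
Repeating from the next unused element and collecting all non-trivial cycles gives (1 4 8 5 3 6 7 2).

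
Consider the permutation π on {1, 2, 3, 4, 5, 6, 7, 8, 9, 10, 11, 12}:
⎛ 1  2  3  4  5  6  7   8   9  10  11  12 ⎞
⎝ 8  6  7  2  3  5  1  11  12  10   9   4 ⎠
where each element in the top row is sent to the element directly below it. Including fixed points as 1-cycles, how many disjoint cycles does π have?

2

The cycle decomposition is (1, 8, 11, 9, 12, 4, 2, 6, 5, 3, 7)(10), which has 2 cycles (counting 1-cycles).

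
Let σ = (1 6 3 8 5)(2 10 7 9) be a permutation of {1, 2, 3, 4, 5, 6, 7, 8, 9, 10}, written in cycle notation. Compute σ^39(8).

3

8 lies in the 5-cycle (1 6 3 8 5).
On a 5-cycle, σ^5 is the identity, so σ^39 = σ^4 there (39 ≡ 4 mod 5).
Advancing 4 steps from 8: 8 → 5 → 1 → 6 → 3.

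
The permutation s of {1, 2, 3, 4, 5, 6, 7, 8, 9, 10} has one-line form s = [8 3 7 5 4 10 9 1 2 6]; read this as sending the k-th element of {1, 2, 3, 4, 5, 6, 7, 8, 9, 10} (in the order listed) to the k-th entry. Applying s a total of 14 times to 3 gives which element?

Tracing 3 → 7 → … returns to 3 after 4 steps, so 3 lies in a 4-cycle (2 3 7 9).
Since the cycle has length 4, s^14 acts on it the same as s^2 (14 mod 4 = 2).
Advancing 2 steps from 3: 3 → 7 → 9.

9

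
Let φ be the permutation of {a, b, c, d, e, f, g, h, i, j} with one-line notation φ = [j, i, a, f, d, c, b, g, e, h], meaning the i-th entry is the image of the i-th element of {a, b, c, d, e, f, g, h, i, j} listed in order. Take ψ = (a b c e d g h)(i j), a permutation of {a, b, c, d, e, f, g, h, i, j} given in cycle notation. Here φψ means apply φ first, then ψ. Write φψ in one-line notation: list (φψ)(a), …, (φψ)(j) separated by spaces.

i j b f g e c h d a

For each element, apply φ then ψ: a → j → i; b → i → j; c → a → b; d → f → f; e → d → g; f → c → e; g → b → c; h → g → h; i → e → d; j → h → a.
So φψ in one-line form is i j b f g e c h d a.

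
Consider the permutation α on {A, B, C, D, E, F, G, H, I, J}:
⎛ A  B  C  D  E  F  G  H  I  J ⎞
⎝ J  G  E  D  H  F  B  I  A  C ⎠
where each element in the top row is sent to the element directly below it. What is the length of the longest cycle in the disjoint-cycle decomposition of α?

Decomposing into disjoint cycles gives (A J C E H I)(B G); the longest has length 6.

6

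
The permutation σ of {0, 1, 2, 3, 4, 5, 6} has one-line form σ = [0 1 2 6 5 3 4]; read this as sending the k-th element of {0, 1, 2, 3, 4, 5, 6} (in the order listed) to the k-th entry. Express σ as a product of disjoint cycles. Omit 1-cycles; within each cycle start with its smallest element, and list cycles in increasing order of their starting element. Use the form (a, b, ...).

(3, 6, 4, 5)

Start at 3 and follow images: 3 → 6 → 4 → 5 → 3, giving the cycle (3, 6, 4, 5).
Repeating from the next unused element and collecting all non-trivial cycles gives (3, 6, 4, 5).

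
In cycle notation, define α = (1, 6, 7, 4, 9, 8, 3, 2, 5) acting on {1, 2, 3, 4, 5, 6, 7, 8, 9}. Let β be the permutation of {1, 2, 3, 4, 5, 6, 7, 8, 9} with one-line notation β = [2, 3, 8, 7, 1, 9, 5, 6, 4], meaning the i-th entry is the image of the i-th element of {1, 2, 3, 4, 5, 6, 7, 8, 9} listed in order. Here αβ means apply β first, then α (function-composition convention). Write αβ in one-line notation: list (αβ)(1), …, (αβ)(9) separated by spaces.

5 2 3 4 6 8 1 7 9

For each element, apply β then α: 1 → 2 → 5; 2 → 3 → 2; 3 → 8 → 3; 4 → 7 → 4; 5 → 1 → 6; 6 → 9 → 8; 7 → 5 → 1; 8 → 6 → 7; 9 → 4 → 9.
Collecting the images, αβ = [5 2 3 4 6 8 1 7 9].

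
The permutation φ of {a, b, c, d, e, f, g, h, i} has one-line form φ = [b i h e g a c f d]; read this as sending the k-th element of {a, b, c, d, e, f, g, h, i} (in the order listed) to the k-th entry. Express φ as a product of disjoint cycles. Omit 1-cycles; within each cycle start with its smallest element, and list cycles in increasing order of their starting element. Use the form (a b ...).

Start at a and follow images: a → b → i → d → e → g → c → h → f → a, giving the cycle (a b i d e g c h f).
Repeating from the next unused element and collecting all non-trivial cycles gives (a b i d e g c h f).

(a b i d e g c h f)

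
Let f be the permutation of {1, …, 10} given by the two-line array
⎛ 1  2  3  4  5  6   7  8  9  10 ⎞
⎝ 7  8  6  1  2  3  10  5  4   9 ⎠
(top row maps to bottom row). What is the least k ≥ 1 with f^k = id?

Writing f as disjoint cycles, the cycle lengths are 5, 3, 2.
Since disjoint cycles commute, ord(f) = lcm(5, 3, 2) = 30.

30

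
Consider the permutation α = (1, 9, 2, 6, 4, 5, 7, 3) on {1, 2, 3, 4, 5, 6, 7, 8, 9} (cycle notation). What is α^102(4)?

2

4 lies in the 8-cycle (1, 9, 2, 6, 4, 5, 7, 3).
On an 8-cycle, α^8 is the identity, so α^102 = α^6 there (102 ≡ 6 mod 8).
Stepping 6 places around the cycle: 4 → 5 → 7 → 3 → 1 → 9 → 2.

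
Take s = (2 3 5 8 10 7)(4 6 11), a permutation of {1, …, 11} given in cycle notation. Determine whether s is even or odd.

odd

The cycle lengths are 6, 3, 1, 1.
A cycle is odd iff its length is even; s has 1 even-length cycle, so sgn(s) = (−1)^1 and s is odd.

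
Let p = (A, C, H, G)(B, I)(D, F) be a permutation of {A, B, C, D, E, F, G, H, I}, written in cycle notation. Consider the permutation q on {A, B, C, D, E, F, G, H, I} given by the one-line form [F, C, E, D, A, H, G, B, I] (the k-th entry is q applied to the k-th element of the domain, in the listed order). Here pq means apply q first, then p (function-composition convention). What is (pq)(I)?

First apply q: q(I) = I, then p(I) = B. Thus (pq)(I) = B.

B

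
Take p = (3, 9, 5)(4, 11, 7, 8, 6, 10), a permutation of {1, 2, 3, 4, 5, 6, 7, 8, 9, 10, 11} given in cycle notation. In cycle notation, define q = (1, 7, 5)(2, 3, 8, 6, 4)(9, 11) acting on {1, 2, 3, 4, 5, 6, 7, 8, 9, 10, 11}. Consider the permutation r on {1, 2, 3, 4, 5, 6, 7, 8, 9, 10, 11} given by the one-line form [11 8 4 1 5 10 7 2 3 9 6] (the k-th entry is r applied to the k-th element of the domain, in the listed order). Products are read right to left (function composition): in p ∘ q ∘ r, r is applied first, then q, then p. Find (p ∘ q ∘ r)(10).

7

(p ∘ q ∘ r)(10) = p(q(r(10))). r(10) = 9, then q(9) = 11, then p(11) = 7, so the result is 7.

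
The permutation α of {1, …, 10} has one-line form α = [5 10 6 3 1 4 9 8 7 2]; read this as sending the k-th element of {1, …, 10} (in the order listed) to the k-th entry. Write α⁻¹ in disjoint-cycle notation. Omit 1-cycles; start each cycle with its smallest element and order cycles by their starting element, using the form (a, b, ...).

The cycle decomposition of α is (1, 5)(2, 10)(3, 6, 4)(7, 9).
The inverse reverses every cycle; in canonical form, α⁻¹ = (1, 5)(2, 10)(3, 4, 6)(7, 9).

(1, 5)(2, 10)(3, 4, 6)(7, 9)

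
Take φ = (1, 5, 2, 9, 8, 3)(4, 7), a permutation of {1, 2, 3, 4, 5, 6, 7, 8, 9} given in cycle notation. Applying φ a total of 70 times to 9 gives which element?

5

9 lies in the 6-cycle (1, 5, 2, 9, 8, 3).
On a 6-cycle, φ^6 is the identity, so φ^70 = φ^4 there (70 ≡ 4 mod 6).
Stepping 4 places around the cycle: 9 → 8 → 3 → 1 → 5.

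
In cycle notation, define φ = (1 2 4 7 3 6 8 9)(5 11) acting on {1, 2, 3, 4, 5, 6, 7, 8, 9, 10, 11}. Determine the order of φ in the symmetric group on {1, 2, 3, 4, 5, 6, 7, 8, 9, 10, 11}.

The cycle type of φ is (8, 2, 1).
Since disjoint cycles commute, ord(φ) = lcm(8, 2) = 8.

8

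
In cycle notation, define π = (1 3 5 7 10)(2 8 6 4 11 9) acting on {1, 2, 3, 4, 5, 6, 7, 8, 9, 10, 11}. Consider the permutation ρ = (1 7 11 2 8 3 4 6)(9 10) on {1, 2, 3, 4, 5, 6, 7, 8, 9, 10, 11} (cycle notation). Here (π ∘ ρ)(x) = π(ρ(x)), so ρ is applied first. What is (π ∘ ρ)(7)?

ρ(7) = 11, then π(11) = 9; composing gives (π ∘ ρ)(7) = 9.

9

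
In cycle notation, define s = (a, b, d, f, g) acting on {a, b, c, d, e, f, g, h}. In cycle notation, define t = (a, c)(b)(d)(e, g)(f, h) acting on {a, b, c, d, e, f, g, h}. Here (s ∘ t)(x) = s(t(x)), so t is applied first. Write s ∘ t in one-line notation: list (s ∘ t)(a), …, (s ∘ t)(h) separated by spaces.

c d b f a h e g

(s ∘ t)(x) = s(t(x)). Computing each image: s(t(a)) = s(c) = c, s(t(b)) = s(b) = d, s(t(c)) = s(a) = b, s(t(d)) = s(d) = f, s(t(e)) = s(g) = a, s(t(f)) = s(h) = h, s(t(g)) = s(e) = e, s(t(h)) = s(f) = g.
Hence s ∘ t = [c d b f a h e g].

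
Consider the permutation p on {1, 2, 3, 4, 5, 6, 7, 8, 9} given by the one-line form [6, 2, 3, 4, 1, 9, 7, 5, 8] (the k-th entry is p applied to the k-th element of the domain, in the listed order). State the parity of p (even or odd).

In disjoint-cycle form the cycle lengths are 5, 1, 1, 1, 1.
A cycle is odd iff its length is even; p has 0 even-length cycles, so sgn(p) = (−1)^0 and p is even.

even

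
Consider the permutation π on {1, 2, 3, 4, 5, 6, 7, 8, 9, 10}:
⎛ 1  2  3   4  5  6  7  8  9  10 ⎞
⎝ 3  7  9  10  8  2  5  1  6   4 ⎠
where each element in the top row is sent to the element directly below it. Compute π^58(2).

Tracing 2 → 7 → … returns to 2 after 8 steps, so 2 lies in an 8-cycle (1, 3, 9, 6, 2, 7, 5, 8).
On an 8-cycle, π^8 is the identity, so π^58 = π^2 there (58 ≡ 2 mod 8).
Stepping 2 places around the cycle: 2 → 7 → 5.

5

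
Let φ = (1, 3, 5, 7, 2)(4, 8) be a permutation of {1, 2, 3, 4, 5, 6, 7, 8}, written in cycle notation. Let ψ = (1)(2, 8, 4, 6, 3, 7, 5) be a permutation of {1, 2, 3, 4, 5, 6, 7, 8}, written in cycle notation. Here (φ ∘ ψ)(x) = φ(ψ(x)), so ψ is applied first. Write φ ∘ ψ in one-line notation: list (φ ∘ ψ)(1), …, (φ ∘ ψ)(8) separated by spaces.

(φ ∘ ψ)(x) = φ(ψ(x)). Computing each image: φ(ψ(1)) = φ(1) = 3, φ(ψ(2)) = φ(8) = 4, φ(ψ(3)) = φ(7) = 2, φ(ψ(4)) = φ(6) = 6, φ(ψ(5)) = φ(2) = 1, φ(ψ(6)) = φ(3) = 5, φ(ψ(7)) = φ(5) = 7, φ(ψ(8)) = φ(4) = 8.
Hence φ ∘ ψ = [3 4 2 6 1 5 7 8].

3 4 2 6 1 5 7 8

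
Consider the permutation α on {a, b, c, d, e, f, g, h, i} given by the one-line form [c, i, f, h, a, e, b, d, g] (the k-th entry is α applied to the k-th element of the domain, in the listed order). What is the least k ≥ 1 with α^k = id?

Writing α as disjoint cycles, the cycle lengths are 4, 3, 2.
Since disjoint cycles commute, ord(α) = lcm(4, 3, 2) = 12.

12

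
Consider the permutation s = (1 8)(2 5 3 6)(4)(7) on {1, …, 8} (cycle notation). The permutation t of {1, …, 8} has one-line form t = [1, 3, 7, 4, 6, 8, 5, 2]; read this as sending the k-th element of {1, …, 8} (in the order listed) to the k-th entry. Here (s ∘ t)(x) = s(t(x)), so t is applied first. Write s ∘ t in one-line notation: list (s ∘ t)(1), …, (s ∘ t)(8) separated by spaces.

8 6 7 4 2 1 3 5

For each element, apply t then s: 1 → 1 → 8; 2 → 3 → 6; 3 → 7 → 7; 4 → 4 → 4; 5 → 6 → 2; 6 → 8 → 1; 7 → 5 → 3; 8 → 2 → 5.
So s ∘ t in one-line form is 8 6 7 4 2 1 3 5.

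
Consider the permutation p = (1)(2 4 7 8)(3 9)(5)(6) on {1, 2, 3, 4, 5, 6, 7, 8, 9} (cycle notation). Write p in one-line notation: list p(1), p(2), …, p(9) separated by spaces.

Reading each image from the cycles: 1↦1, 2↦4, 3↦9, 4↦7, 5↦5, 6↦6, 7↦8, 8↦2, 9↦3.
Listing these in domain order gives 1 4 9 7 5 6 8 2 3.

1 4 9 7 5 6 8 2 3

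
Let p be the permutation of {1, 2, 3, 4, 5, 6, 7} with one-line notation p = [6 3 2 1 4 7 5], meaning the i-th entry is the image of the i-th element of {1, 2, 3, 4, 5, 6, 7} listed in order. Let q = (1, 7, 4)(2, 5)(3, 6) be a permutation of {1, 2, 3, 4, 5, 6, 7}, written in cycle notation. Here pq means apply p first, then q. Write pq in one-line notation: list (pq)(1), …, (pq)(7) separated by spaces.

For each element, apply p then q: 1 → 6 → 3; 2 → 3 → 6; 3 → 2 → 5; 4 → 1 → 7; 5 → 4 → 1; 6 → 7 → 4; 7 → 5 → 2.
So pq in one-line form is 3 6 5 7 1 4 2.

3 6 5 7 1 4 2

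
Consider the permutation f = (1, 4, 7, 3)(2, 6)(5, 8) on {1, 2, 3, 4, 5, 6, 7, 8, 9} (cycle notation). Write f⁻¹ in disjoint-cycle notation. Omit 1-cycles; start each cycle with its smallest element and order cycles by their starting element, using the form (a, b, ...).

(1, 3, 7, 4)(2, 6)(5, 8)

If f sends a → b within a cycle, f⁻¹ sends b → a; equivalently, reverse each cycle.
Reversing each cycle of f and rotating so the smallest element leads gives (1, 3, 7, 4)(2, 6)(5, 8).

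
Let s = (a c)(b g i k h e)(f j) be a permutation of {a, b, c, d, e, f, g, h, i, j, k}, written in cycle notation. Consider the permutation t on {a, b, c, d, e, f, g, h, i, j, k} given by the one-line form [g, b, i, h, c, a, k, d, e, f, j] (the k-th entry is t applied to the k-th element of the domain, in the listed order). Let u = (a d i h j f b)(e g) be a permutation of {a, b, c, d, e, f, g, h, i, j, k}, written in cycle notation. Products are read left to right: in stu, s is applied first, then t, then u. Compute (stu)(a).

Chase a: s(a) = c; t(c) = i; u(i) = h. Hence (stu)(a) = h.

h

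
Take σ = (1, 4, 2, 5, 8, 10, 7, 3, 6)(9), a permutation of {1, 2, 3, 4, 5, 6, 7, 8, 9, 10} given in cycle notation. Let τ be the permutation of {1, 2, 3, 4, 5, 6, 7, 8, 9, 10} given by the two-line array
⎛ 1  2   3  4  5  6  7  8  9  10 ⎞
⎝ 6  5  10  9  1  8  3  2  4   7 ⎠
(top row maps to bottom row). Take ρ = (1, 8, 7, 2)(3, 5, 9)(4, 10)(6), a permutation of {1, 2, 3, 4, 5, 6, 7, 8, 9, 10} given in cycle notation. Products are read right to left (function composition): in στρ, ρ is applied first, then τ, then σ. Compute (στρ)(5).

(στρ)(5) = σ(τ(ρ(5))). ρ(5) = 9, then τ(9) = 4, then σ(4) = 2, so the result is 2.

2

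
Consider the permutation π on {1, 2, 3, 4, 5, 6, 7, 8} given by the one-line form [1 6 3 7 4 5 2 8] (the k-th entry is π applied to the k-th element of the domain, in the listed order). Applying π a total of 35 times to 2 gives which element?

Tracing 2 → 6 → … returns to 2 after 5 steps, so 2 lies in a 5-cycle (2, 6, 5, 4, 7).
Powers repeat with period 5 on this cycle, and 35 mod 5 = 0, so π^35(2) = π^0(2).
So π^35(2) = 2.

2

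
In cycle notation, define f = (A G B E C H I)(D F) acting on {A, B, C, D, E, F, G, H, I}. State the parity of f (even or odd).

The cycle lengths are 7, 2.
A cycle is odd iff its length is even; f has 1 even-length cycle, so sgn(f) = (−1)^1 and f is odd.

odd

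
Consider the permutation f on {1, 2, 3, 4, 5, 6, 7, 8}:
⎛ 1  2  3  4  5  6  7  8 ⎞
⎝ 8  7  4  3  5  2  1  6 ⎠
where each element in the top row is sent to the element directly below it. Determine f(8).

6

The entry below 8 in the array is 6, so f(8) = 6.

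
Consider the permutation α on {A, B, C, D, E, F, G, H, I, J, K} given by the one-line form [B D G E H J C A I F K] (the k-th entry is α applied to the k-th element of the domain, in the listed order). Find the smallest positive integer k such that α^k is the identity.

10

Decomposing into disjoint cycles gives cycle lengths 5, 2, 2, 1, 1.
The order is lcm(5, 2, 2) = 10.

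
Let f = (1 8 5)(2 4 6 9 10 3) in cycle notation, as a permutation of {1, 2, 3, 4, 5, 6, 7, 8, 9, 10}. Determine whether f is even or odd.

odd

The cycle lengths are 6, 3, 1.
A cycle is odd iff its length is even; f has 1 even-length cycle, so sgn(f) = (−1)^1 and f is odd.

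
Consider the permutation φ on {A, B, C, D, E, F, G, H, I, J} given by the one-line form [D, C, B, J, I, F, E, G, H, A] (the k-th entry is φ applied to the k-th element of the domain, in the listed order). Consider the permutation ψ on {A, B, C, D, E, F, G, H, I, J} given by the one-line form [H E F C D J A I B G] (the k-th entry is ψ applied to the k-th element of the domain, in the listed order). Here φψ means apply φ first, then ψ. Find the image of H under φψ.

(φψ)(H) = ψ(φ(H)). φ(H) = G, then ψ(G) = A. So (φψ)(H) = A.

A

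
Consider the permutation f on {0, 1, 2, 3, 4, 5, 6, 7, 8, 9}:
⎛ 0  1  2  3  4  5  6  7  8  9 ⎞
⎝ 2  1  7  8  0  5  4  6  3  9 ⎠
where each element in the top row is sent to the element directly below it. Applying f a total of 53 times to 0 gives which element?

6

Tracing 0 → 2 → … returns to 0 after 5 steps, so 0 lies in a 5-cycle (0, 2, 7, 6, 4).
Since the cycle has length 5, f^53 acts on it the same as f^3 (53 mod 5 = 3).
Advancing 3 steps from 0: 0 → 2 → 7 → 6.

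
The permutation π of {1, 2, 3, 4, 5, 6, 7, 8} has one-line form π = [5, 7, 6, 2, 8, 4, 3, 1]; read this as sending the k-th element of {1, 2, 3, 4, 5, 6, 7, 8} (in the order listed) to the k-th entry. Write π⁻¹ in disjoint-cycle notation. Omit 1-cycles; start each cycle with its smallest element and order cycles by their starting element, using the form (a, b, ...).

The cycle decomposition of π is (1, 5, 8)(2, 7, 3, 6, 4).
The inverse reverses every cycle; in canonical form, π⁻¹ = (1, 8, 5)(2, 4, 6, 3, 7).

(1, 8, 5)(2, 4, 6, 3, 7)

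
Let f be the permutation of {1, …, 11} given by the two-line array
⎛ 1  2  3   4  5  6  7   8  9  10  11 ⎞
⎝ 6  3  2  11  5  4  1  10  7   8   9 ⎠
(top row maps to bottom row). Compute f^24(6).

Tracing 6 → 4 → … returns to 6 after 6 steps, so 6 lies in a 6-cycle (1, 6, 4, 11, 9, 7).
Since the cycle has length 6, f^24 acts on it the same as f^0 (24 mod 6 = 0).
So f^24(6) = 6.

6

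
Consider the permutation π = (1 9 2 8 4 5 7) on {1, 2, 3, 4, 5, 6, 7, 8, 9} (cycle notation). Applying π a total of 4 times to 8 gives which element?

8 lies in the 7-cycle (1 9 2 8 4 5 7).
Stepping 4 places around the cycle: 8 → 4 → 5 → 7 → 1.

1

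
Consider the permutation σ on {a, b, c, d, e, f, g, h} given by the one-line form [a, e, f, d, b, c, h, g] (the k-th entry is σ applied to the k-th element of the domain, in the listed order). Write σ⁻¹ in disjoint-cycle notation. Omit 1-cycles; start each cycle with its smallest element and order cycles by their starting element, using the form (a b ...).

The cycle decomposition of σ is (b e)(c f)(g h).
The inverse reverses every cycle; in canonical form, σ⁻¹ = (b e)(c f)(g h).

(b e)(c f)(g h)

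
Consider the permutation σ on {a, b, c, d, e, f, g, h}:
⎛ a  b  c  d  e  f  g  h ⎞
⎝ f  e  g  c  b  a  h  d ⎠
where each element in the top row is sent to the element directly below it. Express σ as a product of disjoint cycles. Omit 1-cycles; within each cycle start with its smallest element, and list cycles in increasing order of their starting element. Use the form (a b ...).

Iterating σ from a gives a → f → a; that is the 2-cycle (a f).
Continuing from each remaining unvisited element yields (a f)(b e)(c g h d).

(a f)(b e)(c g h d)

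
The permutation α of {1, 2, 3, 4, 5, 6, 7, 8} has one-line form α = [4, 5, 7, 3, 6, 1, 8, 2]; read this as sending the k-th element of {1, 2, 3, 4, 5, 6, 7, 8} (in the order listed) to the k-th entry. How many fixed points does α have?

No element satisfies α(x) = x, so there are 0 fixed points.

0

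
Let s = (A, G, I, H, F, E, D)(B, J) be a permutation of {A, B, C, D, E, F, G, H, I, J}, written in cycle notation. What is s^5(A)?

A lies in the 7-cycle (A, G, I, H, F, E, D).
Advancing 5 steps from A: A → G → I → H → F → E.

E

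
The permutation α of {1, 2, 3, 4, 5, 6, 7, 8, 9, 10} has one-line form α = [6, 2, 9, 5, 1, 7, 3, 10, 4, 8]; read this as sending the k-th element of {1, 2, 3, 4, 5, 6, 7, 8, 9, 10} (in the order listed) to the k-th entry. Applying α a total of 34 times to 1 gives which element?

Tracing 1 → 6 → … returns to 1 after 7 steps, so 1 lies in a 7-cycle (1, 6, 7, 3, 9, 4, 5).
Since the cycle has length 7, α^34 acts on it the same as α^6 (34 mod 7 = 6).
Advancing 6 steps from 1: 1 → 6 → 7 → 3 → 9 → 4 → 5.

5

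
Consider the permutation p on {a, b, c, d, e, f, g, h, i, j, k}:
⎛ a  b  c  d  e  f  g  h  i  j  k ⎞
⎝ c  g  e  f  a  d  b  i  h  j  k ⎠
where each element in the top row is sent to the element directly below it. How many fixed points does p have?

2

The fixed points (elements with p(x) = x) are {j, k}, so there are 2.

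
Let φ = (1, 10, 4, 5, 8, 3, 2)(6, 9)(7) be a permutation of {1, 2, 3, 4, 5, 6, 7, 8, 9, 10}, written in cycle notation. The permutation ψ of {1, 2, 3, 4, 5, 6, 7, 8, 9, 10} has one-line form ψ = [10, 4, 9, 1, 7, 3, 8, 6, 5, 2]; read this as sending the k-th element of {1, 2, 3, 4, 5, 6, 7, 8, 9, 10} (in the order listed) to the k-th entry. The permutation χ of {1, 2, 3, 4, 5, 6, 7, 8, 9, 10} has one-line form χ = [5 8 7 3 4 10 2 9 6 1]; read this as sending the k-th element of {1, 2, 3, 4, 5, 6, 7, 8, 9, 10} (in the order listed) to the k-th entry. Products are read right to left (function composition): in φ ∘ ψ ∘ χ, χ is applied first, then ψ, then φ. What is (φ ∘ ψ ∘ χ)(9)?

2

(φ ∘ ψ ∘ χ)(9) = φ(ψ(χ(9))). χ(9) = 6, then ψ(6) = 3, then φ(3) = 2, so the result is 2.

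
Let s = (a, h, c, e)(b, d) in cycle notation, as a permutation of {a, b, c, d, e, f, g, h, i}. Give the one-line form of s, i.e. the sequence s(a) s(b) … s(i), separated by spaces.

h d e b a f g c i

Reading each image from the cycles: a↦h, b↦d, c↦e, d↦b, e↦a, f↦f, g↦g, h↦c, i↦i.
Listing these in domain order gives h d e b a f g c i.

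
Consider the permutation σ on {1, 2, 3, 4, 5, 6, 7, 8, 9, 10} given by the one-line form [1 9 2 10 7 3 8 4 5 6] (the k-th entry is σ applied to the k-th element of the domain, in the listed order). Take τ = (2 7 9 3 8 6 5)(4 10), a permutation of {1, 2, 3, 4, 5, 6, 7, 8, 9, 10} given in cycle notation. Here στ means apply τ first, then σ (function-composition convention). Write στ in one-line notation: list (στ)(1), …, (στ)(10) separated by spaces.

For each element, apply τ then σ: 1 → 1 → 1; 2 → 7 → 8; 3 → 8 → 4; 4 → 10 → 6; 5 → 2 → 9; 6 → 5 → 7; 7 → 9 → 5; 8 → 6 → 3; 9 → 3 → 2; 10 → 4 → 10.
Collecting the images, στ = [1 8 4 6 9 7 5 3 2 10].

1 8 4 6 9 7 5 3 2 10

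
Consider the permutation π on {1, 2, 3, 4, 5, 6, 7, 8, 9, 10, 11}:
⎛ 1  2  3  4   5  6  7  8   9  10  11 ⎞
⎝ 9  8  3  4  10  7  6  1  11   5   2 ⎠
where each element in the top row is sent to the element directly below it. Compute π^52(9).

Tracing 9 → 11 → … returns to 9 after 5 steps, so 9 lies in a 5-cycle (1 9 11 2 8).
Powers repeat with period 5 on this cycle, and 52 mod 5 = 2, so π^52(9) = π^2(9).
Stepping 2 places around the cycle: 9 → 11 → 2.

2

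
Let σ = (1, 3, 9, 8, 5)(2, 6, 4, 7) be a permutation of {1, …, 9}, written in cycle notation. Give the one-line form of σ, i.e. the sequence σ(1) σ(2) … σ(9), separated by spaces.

3 6 9 7 1 4 2 5 8

Image by image: 1↦3, 2↦6, 3↦9, 4↦7, 5↦1, 6↦4, 7↦2, 8↦5, 9↦8.
Listing these in domain order gives 3 6 9 7 1 4 2 5 8.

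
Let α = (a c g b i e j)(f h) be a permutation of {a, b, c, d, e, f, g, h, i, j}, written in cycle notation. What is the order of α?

The cycle type of α is (7, 2, 1).
The order of α is the least common multiple of its cycle lengths: lcm(7, 2) = 14.

14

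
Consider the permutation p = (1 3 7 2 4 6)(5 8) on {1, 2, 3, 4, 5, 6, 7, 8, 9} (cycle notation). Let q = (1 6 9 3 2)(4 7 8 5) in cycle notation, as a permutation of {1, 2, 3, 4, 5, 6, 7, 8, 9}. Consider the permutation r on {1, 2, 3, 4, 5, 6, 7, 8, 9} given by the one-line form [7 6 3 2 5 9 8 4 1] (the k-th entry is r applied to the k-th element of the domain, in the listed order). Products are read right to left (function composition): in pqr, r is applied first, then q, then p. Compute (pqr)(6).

Chase 6: r(6) = 9; q(9) = 3; p(3) = 7. Hence (pqr)(6) = 7.

7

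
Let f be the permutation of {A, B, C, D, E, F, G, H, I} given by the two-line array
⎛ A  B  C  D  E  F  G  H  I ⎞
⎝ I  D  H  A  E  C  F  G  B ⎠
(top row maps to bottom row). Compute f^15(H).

Tracing H → G → … returns to H after 4 steps, so H lies in a 4-cycle (C H G F).
On a 4-cycle, f^4 is the identity, so f^15 = f^3 there (15 ≡ 3 mod 4).
Advancing 3 steps from H: H → G → F → C.

C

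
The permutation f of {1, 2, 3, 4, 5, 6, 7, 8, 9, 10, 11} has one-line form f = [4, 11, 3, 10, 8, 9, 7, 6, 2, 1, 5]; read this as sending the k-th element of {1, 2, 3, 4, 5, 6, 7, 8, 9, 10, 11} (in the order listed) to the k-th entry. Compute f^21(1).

Tracing 1 → 4 → … returns to 1 after 3 steps, so 1 lies in a 3-cycle (1, 4, 10).
Powers repeat with period 3 on this cycle, and 21 mod 3 = 0, so f^21(1) = f^0(1).
So f^21(1) = 1.

1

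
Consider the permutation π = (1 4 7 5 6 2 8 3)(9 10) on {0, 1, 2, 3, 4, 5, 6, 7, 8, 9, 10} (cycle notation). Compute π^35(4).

4 lies in the 8-cycle (1 4 7 5 6 2 8 3).
On an 8-cycle, π^8 is the identity, so π^35 = π^3 there (35 ≡ 3 mod 8).
Stepping 3 places around the cycle: 4 → 7 → 5 → 6.

6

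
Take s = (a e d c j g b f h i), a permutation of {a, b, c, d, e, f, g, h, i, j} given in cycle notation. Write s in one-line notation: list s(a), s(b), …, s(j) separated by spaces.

e f j c d h b i a g

Image by image: a↦e, b↦f, c↦j, d↦c, e↦d, f↦h, g↦b, h↦i, i↦a, j↦g.
So the one-line form is e f j c d h b i a g.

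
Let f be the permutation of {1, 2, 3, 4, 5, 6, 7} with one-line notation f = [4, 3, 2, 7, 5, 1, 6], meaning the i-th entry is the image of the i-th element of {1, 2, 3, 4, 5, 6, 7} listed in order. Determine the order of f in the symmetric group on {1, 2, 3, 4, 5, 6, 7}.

4

Writing f as disjoint cycles, the cycle lengths are 4, 2, 1.
The order of f is the least common multiple of its cycle lengths: lcm(4, 2) = 4.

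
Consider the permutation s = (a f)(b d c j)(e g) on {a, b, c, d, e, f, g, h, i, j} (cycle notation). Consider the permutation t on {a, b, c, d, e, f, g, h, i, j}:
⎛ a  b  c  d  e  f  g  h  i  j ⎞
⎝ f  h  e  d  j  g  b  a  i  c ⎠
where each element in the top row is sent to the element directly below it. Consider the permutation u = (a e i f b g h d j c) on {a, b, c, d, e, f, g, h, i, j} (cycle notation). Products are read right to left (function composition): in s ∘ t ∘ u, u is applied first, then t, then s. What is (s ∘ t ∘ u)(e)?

(s ∘ t ∘ u)(e) = s(t(u(e))). u(e) = i, then t(i) = i, then s(i) = i, so the result is i.

i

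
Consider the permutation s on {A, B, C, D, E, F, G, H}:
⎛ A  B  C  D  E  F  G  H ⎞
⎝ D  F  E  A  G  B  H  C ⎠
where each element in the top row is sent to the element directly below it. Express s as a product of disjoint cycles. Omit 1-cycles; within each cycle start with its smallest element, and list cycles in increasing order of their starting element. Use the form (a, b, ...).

(A, D)(B, F)(C, E, G, H)

From A: A → D → A, closing the cycle (A, D).
Repeating from the next unused element and collecting all non-trivial cycles gives (A, D)(B, F)(C, E, G, H).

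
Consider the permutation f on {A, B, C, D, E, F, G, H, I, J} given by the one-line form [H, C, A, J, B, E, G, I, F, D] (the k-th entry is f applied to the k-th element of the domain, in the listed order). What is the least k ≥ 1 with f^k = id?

Decomposing into disjoint cycles gives cycle lengths 7, 2, 1.
The order is lcm(7, 2) = 14.

14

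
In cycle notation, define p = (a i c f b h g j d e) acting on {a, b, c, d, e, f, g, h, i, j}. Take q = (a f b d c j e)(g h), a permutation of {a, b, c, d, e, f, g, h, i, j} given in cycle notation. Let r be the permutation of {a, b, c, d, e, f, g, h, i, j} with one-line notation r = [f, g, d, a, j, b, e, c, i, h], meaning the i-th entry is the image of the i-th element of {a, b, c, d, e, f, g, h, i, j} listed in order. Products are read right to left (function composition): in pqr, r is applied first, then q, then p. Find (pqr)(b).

Chase b: r(b) = g; q(g) = h; p(h) = g. Hence (pqr)(b) = g.

g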